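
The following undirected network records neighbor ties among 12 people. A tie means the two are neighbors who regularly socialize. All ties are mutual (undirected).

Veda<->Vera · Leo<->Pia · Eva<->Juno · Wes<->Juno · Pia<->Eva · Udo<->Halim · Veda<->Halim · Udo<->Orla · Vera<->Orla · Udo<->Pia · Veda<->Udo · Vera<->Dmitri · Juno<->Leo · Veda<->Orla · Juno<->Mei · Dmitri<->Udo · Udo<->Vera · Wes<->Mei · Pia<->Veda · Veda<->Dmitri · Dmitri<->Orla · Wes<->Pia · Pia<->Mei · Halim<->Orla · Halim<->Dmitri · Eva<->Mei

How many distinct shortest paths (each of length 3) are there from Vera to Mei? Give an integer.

2

The shortest distance is 3. The length-3 paths are: Vera–Veda–Pia–Mei; Vera–Udo–Pia–Mei.
That gives 2 distinct shortest paths.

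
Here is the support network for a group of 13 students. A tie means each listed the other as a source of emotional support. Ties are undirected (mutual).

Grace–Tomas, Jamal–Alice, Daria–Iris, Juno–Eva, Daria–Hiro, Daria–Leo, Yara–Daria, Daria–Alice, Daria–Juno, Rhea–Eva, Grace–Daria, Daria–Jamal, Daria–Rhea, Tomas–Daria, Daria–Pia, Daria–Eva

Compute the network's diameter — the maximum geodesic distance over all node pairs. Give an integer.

Eccentricity of each node (its greatest distance to any other): Alice:2, Daria:1, Eva:2, Grace:2, Hiro:2, Iris:2, Jamal:2, Juno:2, Leo:2, Pia:2, Rhea:2, Tomas:2, Yara:2.
The maximum eccentricity is 2, realized for instance by the pair Jamal–Iris via Jamal – Daria – Iris. So the diameter is 2.

2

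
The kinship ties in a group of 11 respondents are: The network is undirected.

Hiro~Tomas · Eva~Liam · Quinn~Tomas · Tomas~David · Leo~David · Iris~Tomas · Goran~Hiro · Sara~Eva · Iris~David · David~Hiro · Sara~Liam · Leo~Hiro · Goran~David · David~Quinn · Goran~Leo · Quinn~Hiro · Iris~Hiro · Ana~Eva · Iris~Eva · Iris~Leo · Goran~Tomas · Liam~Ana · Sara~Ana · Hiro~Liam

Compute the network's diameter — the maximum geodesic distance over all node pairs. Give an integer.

Eccentricity of each node (its greatest distance to any other): Ana:3, David:3, Eva:3, Goran:3, Hiro:2, Iris:2, Leo:3, Liam:2, Quinn:3, Sara:3, Tomas:3.
The maximum eccentricity is 3, realized for instance by the pair Tomas–Sara via Tomas – Iris – Eva – Sara. So the diameter is 3.

3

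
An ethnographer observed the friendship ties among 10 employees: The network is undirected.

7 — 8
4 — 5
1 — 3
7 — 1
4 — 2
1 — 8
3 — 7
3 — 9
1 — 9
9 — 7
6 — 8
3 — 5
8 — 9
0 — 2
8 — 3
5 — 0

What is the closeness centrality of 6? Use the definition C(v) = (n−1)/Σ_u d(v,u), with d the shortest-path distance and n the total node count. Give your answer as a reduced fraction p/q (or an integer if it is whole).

Distances from 6: 0:4, 1:2, 2:5, 3:2, 4:4, 5:3, 7:2, 8:1, 9:2. Sum = 25.
n = 10, so closeness = 9/25.

9/25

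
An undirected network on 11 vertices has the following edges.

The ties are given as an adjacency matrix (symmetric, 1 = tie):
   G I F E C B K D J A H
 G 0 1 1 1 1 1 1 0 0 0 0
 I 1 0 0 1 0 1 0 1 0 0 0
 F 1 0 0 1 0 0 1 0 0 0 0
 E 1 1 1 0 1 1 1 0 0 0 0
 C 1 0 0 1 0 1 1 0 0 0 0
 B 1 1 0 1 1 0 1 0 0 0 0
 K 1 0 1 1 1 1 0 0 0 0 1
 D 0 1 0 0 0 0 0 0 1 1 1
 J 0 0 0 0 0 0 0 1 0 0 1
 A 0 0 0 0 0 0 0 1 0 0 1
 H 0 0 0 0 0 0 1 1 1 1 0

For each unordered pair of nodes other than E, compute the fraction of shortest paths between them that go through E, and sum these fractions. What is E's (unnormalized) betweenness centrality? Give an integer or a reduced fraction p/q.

Pairs whose geodesics pass through E — I–F: 1/2; I–C: 1/3; I–K: 1/3; F–C: 1/3; F–B: 1/3; F–D: 1/3; C–D: 1/4.
All other pairs contribute 0.
Summing the contributions gives betweenness(E) = 29/12.

29/12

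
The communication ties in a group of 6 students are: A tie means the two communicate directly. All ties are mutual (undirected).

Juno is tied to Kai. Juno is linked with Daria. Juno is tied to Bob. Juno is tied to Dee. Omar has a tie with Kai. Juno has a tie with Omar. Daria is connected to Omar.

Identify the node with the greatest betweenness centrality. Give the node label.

Unnormalized betweenness of each node: Bob:0, Daria:0, Dee:0, Juno:15/2, Kai:0, Omar:1/2.
Juno has the largest value, 15/2, making it the main broker — the node through which the most shortest paths run.

Juno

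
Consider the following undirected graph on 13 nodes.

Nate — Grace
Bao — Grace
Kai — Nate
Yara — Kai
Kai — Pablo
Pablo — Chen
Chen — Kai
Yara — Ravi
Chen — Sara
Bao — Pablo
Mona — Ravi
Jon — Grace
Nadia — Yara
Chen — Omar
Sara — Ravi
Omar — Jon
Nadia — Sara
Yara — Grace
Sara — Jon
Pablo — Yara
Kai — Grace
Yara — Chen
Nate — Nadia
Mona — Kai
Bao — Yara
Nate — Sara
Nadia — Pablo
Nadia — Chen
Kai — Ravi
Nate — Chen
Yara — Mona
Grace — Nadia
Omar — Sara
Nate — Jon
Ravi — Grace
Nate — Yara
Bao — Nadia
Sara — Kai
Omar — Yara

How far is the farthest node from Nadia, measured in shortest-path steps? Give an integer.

Distances from Nadia: Bao:1, Chen:1, Grace:1, Jon:2, Kai:2, Mona:2, Nate:1, Omar:2, Pablo:1, Ravi:2, Sara:1, Yara:1.
The largest is 2 (to Kai, Omar, Mona, Ravi, and Jon), so the eccentricity of Nadia is 2.

2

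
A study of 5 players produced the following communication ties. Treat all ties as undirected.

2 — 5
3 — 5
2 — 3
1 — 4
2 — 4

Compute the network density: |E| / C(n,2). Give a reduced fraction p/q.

There are 5 edges and 5 nodes, so the maximum possible is C(5,2) = 10.
Density = 5/10 = 1/2.

1/2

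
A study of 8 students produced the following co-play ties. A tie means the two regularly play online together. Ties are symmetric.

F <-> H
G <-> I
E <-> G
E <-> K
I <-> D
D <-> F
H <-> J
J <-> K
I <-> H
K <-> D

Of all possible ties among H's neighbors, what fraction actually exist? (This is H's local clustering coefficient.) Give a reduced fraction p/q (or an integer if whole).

0

H's neighbors: F, I, and J (k = 3).
Possible neighbor pairs: C(3,2) = 3. Edges among them: none → e = 0.
Clustering(H) = 0/3 = 0.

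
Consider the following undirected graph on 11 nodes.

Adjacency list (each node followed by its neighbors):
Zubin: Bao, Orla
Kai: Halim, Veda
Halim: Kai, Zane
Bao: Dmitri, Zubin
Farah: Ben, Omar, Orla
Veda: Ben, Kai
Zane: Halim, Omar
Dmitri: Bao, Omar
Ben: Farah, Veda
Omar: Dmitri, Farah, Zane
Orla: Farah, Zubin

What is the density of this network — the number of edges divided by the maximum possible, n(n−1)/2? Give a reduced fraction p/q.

There are 12 edges and 11 nodes, so the maximum possible is C(11,2) = 55.
Density = 12/55.

12/55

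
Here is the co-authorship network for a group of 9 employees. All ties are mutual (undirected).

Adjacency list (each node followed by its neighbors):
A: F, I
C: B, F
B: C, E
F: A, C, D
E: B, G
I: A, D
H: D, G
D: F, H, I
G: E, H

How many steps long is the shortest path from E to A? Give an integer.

4

One shortest route is E – B – C – F – A, which uses 4 edges, and at distance 3 from E we only reach {D, F}, which does not include A. So d(E,A) = 4.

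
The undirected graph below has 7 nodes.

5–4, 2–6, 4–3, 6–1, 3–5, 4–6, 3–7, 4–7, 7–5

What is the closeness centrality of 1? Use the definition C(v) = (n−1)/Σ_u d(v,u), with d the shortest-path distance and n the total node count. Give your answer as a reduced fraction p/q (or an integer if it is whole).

Distances from 1: 2:2, 3:3, 4:2, 5:3, 6:1, 7:3. Sum = 14.
n = 7, so closeness = 6/14 = 3/7.

3/7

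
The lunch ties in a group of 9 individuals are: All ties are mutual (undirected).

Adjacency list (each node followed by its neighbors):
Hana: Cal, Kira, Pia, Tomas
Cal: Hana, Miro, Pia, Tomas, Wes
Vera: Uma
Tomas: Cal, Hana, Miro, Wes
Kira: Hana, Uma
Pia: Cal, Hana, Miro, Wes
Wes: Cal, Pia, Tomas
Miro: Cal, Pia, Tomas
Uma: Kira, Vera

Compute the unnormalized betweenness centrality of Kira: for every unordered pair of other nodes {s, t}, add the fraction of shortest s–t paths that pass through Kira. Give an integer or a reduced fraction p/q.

12

Pairs whose geodesics pass through Kira — Tomas–Vera: 1; Tomas–Uma: 1; Cal–Vera: 1; Cal–Uma: 1; Hana–Vera: 1; Hana–Uma: 1; Wes–Vera: 3/3; Wes–Uma: 3/3; Miro–Vera: 3/3; Miro–Uma: 3/3; Pia–Vera: 1; Pia–Uma: 1.
All other pairs contribute 0.
Summing the contributions gives betweenness(Kira) = 12.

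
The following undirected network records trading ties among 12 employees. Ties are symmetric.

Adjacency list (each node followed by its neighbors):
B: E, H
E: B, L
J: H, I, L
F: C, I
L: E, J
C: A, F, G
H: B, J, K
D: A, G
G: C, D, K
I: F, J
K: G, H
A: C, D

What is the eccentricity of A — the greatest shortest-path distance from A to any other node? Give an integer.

6

Distances from A: B:5, C:1, D:1, E:6, F:2, G:2, H:4, I:3, J:4, K:3, L:5.
The largest is 6 (to E), so the eccentricity of A is 6.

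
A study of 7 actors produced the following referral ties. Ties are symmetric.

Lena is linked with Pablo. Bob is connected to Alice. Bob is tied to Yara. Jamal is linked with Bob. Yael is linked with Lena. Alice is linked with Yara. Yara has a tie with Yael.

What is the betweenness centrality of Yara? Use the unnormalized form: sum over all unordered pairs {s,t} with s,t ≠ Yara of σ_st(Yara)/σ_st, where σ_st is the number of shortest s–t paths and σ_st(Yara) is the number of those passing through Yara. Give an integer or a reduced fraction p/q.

Pairs whose geodesics pass through Yara — Bob–Yael: 1; Bob–Lena: 1; Bob–Pablo: 1; Yael–Alice: 1; Yael–Jamal: 1; Alice–Lena: 1; Alice–Pablo: 1; Lena–Jamal: 1; Pablo–Jamal: 1.
All other pairs contribute 0.
Summing the contributions gives betweenness(Yara) = 9.

9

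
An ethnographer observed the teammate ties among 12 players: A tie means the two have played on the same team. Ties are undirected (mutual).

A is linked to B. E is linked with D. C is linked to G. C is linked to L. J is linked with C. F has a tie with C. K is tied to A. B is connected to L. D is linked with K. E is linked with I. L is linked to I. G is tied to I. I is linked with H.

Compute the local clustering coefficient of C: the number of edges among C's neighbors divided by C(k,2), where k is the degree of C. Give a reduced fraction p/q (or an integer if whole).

0

C's neighbors: F, G, J, and L (k = 4).
Possible neighbor pairs: C(4,2) = 6. Edges among them: none → e = 0.
Clustering(C) = 0/6 = 0.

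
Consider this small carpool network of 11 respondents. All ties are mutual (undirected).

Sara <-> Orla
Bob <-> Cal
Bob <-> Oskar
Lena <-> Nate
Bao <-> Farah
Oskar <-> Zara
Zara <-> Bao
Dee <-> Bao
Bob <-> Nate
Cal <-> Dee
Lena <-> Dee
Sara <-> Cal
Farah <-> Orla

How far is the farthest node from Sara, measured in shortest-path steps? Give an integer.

4

Distances from Sara: Bao:3, Bob:2, Cal:1, Dee:2, Farah:2, Lena:3, Nate:3, Orla:1, Oskar:3, Zara:4.
The largest is 4 (to Zara), so the eccentricity of Sara is 4.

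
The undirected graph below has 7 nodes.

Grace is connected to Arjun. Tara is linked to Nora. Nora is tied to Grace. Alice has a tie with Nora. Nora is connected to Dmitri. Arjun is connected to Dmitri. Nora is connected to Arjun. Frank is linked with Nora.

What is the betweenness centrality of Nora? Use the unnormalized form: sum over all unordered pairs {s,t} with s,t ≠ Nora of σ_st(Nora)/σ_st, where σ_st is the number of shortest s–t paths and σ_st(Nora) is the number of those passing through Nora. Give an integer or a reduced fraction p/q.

Pairs whose geodesics pass through Nora — Alice–Tara: 1; Alice–Grace: 1; Alice–Dmitri: 1; Alice–Arjun: 1; Alice–Frank: 1; Tara–Grace: 1; Tara–Dmitri: 1; Tara–Arjun: 1; Tara–Frank: 1; Grace–Dmitri: 1/2; Grace–Frank: 1; Dmitri–Frank: 1; Arjun–Frank: 1.
All other pairs contribute 0.
Summing the contributions gives betweenness(Nora) = 25/2.

25/2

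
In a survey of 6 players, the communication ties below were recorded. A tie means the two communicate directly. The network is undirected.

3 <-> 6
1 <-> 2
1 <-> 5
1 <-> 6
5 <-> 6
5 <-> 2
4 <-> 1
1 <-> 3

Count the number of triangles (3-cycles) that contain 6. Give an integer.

6's neighbors: 1, 3, and 5.
Neighbor pairs that are themselves tied: 6–1–3; 6–1–5. Each forms one triangle with 6, for 2 in total.

2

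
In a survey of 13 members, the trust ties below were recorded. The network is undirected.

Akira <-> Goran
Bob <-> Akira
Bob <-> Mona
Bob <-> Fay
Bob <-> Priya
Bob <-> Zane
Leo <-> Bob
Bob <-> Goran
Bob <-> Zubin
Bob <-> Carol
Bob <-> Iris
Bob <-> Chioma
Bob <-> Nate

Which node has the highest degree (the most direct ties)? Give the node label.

Bob

Degrees — Akira:2, Bob:12, Carol:1, Chioma:1, Fay:1, Goran:2, Iris:1, Leo:1, Mona:1, Nate:1, Priya:1, Zane:1, Zubin:1.
The maximum is 12, attained only by Bob.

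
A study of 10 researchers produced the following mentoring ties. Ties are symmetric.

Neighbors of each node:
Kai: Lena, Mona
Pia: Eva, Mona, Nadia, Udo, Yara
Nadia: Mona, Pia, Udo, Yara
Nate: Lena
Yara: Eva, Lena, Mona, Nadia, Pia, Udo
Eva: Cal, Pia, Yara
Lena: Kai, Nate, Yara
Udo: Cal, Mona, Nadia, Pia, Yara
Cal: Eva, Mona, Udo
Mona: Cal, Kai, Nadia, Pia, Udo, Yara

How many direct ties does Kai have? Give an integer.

Kai is directly tied to Lena and Mona. That is 2 neighbors, so the degree of Kai is 2.

2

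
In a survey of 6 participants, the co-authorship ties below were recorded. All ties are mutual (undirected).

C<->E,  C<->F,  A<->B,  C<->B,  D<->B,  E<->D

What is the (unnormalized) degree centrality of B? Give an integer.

3

B is directly tied to A, C, and D. That is 3 neighbors, so the degree of B is 3.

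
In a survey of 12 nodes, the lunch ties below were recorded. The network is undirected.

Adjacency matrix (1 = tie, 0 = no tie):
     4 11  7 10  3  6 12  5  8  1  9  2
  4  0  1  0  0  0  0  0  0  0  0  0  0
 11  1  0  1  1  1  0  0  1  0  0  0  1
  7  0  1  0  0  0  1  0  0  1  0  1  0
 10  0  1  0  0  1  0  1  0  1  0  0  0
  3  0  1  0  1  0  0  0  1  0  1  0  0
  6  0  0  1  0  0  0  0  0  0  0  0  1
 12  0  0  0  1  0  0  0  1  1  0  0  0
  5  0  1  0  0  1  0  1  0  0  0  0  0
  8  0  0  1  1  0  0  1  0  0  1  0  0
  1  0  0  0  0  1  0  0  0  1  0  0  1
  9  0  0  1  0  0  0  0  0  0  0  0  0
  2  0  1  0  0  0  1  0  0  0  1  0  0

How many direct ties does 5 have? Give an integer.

5 is directly tied to 3, 11, and 12. That is 3 neighbors, so the degree of 5 is 3.

3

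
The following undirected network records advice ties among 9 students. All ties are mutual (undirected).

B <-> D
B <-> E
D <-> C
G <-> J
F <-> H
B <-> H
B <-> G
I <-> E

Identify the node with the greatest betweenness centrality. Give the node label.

B

Unnormalized betweenness of each node: B:24, C:0, D:7, E:7, F:0, G:7, H:7, I:0, J:0.
B has the largest value, 24, making it the main broker — the node through which the most shortest paths run.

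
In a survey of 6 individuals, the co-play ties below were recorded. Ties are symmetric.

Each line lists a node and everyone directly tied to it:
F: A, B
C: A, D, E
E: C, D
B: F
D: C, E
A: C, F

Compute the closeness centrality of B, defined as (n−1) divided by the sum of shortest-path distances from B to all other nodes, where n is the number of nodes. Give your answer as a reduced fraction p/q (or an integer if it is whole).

5/14

Distances from B: A:2, C:3, D:4, E:4, F:1. Sum = 14.
n = 6, so closeness = 5/14.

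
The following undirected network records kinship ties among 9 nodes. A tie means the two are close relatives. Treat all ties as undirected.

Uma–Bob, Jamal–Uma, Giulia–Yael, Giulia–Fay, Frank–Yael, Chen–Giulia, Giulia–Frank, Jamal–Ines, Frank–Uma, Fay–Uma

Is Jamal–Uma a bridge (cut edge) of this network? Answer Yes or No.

Yes

Without the Jamal–Uma edge there is no alternate route between Jamal and Uma, so the network disconnects. It is a bridge.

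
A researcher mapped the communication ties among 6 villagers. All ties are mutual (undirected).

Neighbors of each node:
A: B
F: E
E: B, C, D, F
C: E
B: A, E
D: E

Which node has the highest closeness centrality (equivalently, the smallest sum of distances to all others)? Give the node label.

E

Farness (sum of distances to all others) for each node — A:12, B:8, C:10, D:10, E:6, F:10.
The smallest farness is 6, for E, so E has the highest closeness.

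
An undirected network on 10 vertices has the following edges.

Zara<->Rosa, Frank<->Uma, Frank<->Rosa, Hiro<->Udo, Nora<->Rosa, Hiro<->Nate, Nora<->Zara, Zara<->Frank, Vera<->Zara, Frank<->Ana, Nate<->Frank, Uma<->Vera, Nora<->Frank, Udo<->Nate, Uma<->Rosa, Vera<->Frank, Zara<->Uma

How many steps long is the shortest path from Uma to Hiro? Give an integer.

One shortest route is Uma – Frank – Nate – Hiro, which uses 3 edges, and at distance 2 from Uma we only reach {Ana, Nate, Nora}, which does not include Hiro. So d(Uma,Hiro) = 3.

3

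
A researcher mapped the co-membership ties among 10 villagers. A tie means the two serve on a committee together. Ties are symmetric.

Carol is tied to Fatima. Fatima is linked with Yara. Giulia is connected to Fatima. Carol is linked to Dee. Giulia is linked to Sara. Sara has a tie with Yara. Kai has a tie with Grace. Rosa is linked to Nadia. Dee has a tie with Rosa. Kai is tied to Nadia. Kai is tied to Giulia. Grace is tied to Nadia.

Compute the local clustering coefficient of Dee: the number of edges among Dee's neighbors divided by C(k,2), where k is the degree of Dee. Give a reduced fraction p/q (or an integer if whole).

Dee's neighbors: Carol and Rosa (k = 2).
Possible neighbor pairs: C(2,2) = 1. Edges among them: none → e = 0.
Clustering(Dee) = 0/1.

0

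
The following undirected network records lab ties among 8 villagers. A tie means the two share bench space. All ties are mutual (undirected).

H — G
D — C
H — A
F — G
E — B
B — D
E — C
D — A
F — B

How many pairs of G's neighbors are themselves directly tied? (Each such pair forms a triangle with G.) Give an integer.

0

G's neighbors are F and H, but none of them are tied to each other, so no triangle contains G.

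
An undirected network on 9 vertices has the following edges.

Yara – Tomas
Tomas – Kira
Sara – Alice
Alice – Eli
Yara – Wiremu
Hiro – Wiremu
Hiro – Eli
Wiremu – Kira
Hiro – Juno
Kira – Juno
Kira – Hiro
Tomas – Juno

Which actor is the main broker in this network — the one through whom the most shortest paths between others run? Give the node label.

Unnormalized betweenness of each node: Alice:7, Eli:12, Hiro:31/2, Juno:2, Kira:3, Sara:0, Tomas:3/2, Wiremu:9/2, Yara:1/2.
Hiro has the largest value, 31/2, making it the main broker — the node through which the most shortest paths run.

Hiro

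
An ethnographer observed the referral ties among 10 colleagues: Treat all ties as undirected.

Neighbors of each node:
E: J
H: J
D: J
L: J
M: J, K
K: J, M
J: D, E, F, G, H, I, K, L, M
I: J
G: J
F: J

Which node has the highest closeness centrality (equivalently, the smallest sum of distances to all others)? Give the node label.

J

Farness (sum of distances to all others) for each node — D:17, E:17, F:17, G:17, H:17, I:17, J:9, K:16, L:17, M:16.
The smallest farness is 9, for J, so J has the highest closeness.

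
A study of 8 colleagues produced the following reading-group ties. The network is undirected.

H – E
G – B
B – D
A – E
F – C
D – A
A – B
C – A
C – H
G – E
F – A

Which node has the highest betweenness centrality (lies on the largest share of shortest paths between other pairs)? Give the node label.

A

Unnormalized betweenness of each node: A:31/3, B:7/3, C:7/3, D:0, E:13/3, F:0, G:5/6, H:5/6.
A has the largest value, 31/3, making it the main broker — the node through which the most shortest paths run.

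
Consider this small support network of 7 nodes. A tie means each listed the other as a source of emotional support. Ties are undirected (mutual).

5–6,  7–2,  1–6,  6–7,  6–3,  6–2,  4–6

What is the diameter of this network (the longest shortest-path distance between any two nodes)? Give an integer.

Eccentricity of each node (its greatest distance to any other): 1:2, 2:2, 3:2, 4:2, 5:2, 6:1, 7:2.
The maximum eccentricity is 2, realized for instance by the pair 1–5 via 1 – 6 – 5. So the diameter is 2.

2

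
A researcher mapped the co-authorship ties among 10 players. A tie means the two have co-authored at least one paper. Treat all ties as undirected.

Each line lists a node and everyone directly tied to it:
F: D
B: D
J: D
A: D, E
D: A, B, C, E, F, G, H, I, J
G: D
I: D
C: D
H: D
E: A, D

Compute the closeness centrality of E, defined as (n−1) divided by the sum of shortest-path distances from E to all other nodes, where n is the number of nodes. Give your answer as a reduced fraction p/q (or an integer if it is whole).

9/16

Distances from E: A:1, B:2, C:2, D:1, F:2, G:2, H:2, I:2, J:2. Sum = 16.
n = 10, so closeness = 9/16.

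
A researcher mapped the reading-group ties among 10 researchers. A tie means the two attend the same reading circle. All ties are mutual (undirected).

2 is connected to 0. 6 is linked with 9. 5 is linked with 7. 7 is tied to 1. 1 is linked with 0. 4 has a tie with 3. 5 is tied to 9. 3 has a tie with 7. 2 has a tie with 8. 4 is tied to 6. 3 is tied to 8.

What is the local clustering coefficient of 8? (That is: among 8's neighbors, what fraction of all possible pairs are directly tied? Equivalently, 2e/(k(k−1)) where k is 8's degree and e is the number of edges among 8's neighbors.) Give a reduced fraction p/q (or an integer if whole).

8's neighbors: 2 and 3 (k = 2).
Possible neighbor pairs: C(2,2) = 1. Edges among them: none → e = 0.
Clustering(8) = 0/1.

0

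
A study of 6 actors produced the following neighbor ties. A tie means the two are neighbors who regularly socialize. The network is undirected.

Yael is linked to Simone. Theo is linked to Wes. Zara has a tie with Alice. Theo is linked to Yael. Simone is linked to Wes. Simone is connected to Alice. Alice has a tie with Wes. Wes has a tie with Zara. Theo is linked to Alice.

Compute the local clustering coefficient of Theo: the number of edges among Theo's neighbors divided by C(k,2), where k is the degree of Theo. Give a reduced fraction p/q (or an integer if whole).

Theo's neighbors: Alice, Wes, and Yael (k = 3).
Possible neighbor pairs: C(3,2) = 3. Edges among them: Alice–Wes → e = 1.
Clustering(Theo) = 1/3.

1/3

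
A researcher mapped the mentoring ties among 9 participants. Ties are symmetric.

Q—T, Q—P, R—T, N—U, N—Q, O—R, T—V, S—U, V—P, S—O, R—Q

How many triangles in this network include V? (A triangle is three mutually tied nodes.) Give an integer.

V's neighbors are P and T, but none of them are tied to each other, so no triangle contains V.

0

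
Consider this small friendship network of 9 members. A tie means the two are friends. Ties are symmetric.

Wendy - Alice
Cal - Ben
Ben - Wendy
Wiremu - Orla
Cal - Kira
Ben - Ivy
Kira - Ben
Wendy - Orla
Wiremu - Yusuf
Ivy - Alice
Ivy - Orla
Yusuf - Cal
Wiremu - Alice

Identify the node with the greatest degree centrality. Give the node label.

Degrees — Alice:3, Ben:4, Cal:3, Ivy:3, Kira:2, Orla:3, Wendy:3, Wiremu:3, Yusuf:2.
The maximum is 4, attained only by Ben.

Ben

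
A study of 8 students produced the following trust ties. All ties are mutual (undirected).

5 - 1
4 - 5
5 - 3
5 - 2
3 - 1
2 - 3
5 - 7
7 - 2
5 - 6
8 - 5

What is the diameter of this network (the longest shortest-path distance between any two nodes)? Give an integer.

Eccentricity of each node (its greatest distance to any other): 1:2, 2:2, 3:2, 4:2, 5:1, 6:2, 7:2, 8:2.
The maximum eccentricity is 2, realized for instance by the pair 4–1 via 4 – 5 – 1. So the diameter is 2.

2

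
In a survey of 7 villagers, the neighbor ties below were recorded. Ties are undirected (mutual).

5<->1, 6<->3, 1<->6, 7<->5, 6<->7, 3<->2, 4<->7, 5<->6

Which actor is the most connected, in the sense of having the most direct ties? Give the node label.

Degrees — 1:2, 2:1, 3:2, 4:1, 5:3, 6:4, 7:3.
The maximum is 4, attained only by 6.

6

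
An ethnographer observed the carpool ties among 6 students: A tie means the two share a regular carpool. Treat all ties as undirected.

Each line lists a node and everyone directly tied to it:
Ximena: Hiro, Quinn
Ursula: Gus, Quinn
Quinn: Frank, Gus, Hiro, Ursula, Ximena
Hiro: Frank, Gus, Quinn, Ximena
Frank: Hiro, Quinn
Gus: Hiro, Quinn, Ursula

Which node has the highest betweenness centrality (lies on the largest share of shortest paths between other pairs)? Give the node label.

Quinn

Unnormalized betweenness of each node: Frank:0, Gus:1/2, Hiro:3/2, Quinn:4, Ursula:0, Ximena:0.
Quinn has the largest value, 4, making it the main broker — the node through which the most shortest paths run.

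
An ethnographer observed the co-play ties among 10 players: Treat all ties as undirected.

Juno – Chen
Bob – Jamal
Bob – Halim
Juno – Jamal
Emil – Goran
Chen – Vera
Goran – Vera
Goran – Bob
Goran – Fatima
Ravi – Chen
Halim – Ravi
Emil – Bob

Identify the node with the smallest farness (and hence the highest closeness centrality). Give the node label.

Farness (sum of distances to all others) for each node — Bob:15, Chen:18, Emil:19, Fatima:24, Goran:16, Halim:19, Jamal:19, Juno:21, Ravi:21, Vera:18.
The smallest farness is 15, for Bob, so Bob has the highest closeness.

Bob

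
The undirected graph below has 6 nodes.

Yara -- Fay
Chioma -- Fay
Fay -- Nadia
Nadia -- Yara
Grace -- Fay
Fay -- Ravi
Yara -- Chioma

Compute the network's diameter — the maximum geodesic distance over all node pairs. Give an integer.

Eccentricity of each node (its greatest distance to any other): Chioma:2, Fay:1, Grace:2, Nadia:2, Ravi:2, Yara:2.
The maximum eccentricity is 2, realized for instance by the pair Yara–Ravi via Yara – Fay – Ravi. So the diameter is 2.

2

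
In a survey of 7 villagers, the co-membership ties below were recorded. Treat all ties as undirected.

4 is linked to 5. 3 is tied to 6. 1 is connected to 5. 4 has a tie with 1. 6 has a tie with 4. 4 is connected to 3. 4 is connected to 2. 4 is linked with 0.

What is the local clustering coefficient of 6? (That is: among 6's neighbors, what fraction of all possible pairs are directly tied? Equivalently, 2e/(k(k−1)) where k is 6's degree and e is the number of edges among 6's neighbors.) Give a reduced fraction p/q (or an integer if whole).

6's neighbors: 3 and 4 (k = 2).
Possible neighbor pairs: C(2,2) = 1. Edges among them: 3–4 → e = 1.
Clustering(6) = 1/1.

1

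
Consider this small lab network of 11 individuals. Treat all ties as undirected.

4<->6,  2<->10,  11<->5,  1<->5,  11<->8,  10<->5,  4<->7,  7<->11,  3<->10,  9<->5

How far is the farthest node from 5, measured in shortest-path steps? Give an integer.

Distances from 5: 1:1, 2:2, 3:2, 4:3, 6:4, 7:2, 8:2, 9:1, 10:1, 11:1.
The largest is 4 (to 6), so the eccentricity of 5 is 4.

4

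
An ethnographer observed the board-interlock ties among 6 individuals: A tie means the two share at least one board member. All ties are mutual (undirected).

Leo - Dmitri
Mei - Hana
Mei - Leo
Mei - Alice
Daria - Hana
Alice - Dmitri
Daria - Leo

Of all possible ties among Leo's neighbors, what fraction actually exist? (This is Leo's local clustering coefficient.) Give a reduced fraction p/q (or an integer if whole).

Leo's neighbors: Daria, Dmitri, and Mei (k = 3).
Possible neighbor pairs: C(3,2) = 3. Edges among them: none → e = 0.
Clustering(Leo) = 0/3 = 0.

0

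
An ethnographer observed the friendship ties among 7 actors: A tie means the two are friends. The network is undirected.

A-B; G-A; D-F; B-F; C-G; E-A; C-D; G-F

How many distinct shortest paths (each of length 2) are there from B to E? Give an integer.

1

The shortest distance is 2, and the only length-2 path is B–A–E. So there is exactly 1 shortest path.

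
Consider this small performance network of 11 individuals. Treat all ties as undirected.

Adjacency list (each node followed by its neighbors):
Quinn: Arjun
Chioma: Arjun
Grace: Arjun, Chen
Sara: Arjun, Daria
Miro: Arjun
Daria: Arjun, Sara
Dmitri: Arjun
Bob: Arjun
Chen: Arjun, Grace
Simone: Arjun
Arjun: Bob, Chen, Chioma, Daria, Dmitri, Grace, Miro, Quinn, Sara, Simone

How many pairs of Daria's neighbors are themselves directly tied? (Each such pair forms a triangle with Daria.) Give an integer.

Daria's neighbors: Arjun and Sara.
Neighbor pairs that are themselves tied: Daria–Arjun–Sara. Each forms one triangle with Daria, for 1 in total.

1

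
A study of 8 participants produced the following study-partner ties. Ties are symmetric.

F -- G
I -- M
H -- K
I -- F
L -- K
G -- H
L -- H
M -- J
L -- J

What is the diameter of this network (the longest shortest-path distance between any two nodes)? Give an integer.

4

Eccentricity of each node (its greatest distance to any other): F:3, G:3, H:3, I:4, J:3, K:4, L:3, M:3.
The maximum eccentricity is 4, realized for instance by the pair K–I via K – H – G – F – I. So the diameter is 4.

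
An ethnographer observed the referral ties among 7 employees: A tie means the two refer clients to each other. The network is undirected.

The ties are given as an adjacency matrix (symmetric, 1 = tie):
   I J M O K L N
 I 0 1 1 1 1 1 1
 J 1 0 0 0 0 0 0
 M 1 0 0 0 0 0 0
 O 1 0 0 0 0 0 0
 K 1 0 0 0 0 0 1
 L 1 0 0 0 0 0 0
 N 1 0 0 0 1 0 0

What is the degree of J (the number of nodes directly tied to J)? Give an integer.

1

J is directly tied to I. That is 1 neighbor, so the degree of J is 1.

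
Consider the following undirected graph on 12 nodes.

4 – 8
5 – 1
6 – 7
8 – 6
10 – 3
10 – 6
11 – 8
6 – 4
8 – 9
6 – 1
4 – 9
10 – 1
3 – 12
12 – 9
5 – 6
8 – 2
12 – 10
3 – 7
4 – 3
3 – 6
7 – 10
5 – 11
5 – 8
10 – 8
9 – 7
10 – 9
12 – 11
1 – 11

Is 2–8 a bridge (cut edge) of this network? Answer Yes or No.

Without the 2–8 edge there is no alternate route between 2 and 8, so the network disconnects. It is a bridge.

Yes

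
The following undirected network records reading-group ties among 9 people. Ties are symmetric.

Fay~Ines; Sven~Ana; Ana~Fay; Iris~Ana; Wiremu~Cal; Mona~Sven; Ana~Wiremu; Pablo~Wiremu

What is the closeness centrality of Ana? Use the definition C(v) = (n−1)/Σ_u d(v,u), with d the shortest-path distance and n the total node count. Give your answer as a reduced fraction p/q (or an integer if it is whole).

Distances from Ana: Cal:2, Fay:1, Ines:2, Iris:1, Mona:2, Pablo:2, Sven:1, Wiremu:1. Sum = 12.
n = 9, so closeness = 8/12 = 2/3.

2/3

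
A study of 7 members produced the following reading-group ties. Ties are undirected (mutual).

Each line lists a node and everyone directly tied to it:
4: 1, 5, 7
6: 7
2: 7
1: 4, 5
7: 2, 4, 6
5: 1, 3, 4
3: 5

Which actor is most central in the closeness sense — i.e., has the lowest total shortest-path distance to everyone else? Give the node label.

Farness (sum of distances to all others) for each node — 1:12, 2:15, 3:16, 4:9, 5:11, 6:15, 7:10.
The smallest farness is 9, for 4, so 4 has the highest closeness.

4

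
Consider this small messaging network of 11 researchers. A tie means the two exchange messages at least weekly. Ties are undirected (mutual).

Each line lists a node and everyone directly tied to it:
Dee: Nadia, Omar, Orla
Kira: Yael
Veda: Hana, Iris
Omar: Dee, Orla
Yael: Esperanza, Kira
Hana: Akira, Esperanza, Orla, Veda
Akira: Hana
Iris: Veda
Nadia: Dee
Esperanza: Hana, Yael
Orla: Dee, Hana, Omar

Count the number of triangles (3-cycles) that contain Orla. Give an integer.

1

Orla's neighbors: Dee, Hana, and Omar.
Neighbor pairs that are themselves tied: Orla–Dee–Omar. Each forms one triangle with Orla, for 1 in total.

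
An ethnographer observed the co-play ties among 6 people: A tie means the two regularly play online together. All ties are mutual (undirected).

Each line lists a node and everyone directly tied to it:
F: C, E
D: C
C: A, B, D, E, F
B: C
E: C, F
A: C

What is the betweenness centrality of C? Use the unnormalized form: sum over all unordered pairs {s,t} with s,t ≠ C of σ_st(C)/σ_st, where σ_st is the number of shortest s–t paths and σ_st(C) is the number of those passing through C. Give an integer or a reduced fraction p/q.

9

Pairs whose geodesics pass through C — B–A: 1; B–F: 1; B–D: 1; B–E: 1; A–F: 1; A–D: 1; A–E: 1; F–D: 1; D–E: 1.
All other pairs contribute 0.
Summing the contributions gives betweenness(C) = 9.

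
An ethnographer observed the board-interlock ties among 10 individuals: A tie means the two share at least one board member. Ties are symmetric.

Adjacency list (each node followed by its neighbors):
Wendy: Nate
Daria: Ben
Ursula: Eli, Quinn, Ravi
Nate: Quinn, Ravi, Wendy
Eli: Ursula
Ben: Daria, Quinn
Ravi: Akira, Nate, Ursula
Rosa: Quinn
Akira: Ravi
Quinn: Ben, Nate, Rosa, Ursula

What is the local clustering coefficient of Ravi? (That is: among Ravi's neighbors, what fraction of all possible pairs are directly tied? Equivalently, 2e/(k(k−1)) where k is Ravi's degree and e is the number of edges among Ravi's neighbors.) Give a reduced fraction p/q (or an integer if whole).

Ravi's neighbors: Akira, Nate, and Ursula (k = 3).
Possible neighbor pairs: C(3,2) = 3. Edges among them: none → e = 0.
Clustering(Ravi) = 0/3 = 0.

0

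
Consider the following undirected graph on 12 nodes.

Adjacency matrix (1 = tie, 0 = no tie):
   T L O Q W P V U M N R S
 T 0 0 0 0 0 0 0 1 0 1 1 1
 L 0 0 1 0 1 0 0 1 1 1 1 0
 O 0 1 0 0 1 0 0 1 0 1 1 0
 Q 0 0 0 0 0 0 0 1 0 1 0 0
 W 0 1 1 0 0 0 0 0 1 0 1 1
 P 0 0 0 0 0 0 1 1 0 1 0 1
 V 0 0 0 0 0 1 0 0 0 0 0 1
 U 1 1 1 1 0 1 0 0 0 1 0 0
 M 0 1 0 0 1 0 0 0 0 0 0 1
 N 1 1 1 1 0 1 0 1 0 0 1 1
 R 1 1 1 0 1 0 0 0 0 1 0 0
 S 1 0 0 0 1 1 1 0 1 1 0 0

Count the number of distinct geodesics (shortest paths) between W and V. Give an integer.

The shortest distance is 2, and the only length-2 path is W–S–V. So there is exactly 1 shortest path.

1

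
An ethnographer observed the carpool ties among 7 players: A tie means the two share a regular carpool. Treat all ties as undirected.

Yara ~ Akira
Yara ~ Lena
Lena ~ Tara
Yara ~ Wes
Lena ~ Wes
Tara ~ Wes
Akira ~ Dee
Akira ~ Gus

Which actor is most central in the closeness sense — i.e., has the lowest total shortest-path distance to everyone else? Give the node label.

Farness (sum of distances to all others) for each node — Akira:10, Dee:15, Gus:15, Lena:11, Tara:15, Wes:11, Yara:9.
The smallest farness is 9, for Yara, so Yara has the highest closeness.

Yara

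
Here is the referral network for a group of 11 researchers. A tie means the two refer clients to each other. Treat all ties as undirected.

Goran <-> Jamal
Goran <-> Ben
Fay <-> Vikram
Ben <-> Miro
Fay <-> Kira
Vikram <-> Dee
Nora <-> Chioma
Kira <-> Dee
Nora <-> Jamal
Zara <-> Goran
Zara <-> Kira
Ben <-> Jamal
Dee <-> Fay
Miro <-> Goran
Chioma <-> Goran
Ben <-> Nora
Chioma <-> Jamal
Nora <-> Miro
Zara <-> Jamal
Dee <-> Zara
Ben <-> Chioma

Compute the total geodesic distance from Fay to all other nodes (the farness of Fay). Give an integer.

27

Distances from Fay: Ben:4, Chioma:4, Dee:1, Goran:3, Jamal:3, Kira:1, Miro:4, Nora:4, Vikram:1, Zara:2.
Sum = 4 + 4 + 1 + 3 + 3 + 1 + 4 + 4 + 1 + 2 = 27.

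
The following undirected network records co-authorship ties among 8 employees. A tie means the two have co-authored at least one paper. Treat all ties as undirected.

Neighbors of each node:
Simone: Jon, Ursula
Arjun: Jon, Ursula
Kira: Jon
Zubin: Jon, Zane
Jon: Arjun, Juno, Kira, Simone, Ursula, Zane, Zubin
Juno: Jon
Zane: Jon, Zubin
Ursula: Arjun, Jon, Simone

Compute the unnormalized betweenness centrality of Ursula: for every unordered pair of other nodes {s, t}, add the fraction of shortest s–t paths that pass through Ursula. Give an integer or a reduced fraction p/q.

1/2

Pairs whose geodesics pass through Ursula — Simone–Arjun: 1/2.
All other pairs contribute 0.
Summing the contributions gives betweenness(Ursula) = 1/2.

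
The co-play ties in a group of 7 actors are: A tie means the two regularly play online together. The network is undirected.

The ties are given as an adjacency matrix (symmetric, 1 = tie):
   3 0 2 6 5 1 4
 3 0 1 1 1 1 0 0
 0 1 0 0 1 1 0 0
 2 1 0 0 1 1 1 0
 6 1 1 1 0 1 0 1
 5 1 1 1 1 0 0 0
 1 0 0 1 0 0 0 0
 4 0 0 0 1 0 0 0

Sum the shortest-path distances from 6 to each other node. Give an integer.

Distances from 6: 0:1, 1:2, 2:1, 3:1, 4:1, 5:1.
Sum = 1 + 2 + 1 + 1 + 1 + 1 = 7.

7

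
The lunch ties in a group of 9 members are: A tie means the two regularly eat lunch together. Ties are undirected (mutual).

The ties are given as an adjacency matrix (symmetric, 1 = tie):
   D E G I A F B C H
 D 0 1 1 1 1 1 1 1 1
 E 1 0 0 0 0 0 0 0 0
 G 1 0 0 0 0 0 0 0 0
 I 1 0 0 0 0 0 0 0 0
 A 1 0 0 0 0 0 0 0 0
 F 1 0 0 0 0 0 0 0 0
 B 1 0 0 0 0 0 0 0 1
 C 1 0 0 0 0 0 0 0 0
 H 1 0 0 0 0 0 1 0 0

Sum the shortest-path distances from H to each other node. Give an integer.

Distances from H: A:2, B:1, C:2, D:1, E:2, F:2, G:2, I:2.
Sum = 2 + 1 + 2 + 1 + 2 + 2 + 2 + 2 = 14.

14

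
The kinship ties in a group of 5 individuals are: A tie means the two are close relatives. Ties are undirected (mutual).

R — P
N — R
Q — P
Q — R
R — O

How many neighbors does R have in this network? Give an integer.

R is directly tied to N, O, P, and Q. That is 4 neighbors, so the degree of R is 4.

4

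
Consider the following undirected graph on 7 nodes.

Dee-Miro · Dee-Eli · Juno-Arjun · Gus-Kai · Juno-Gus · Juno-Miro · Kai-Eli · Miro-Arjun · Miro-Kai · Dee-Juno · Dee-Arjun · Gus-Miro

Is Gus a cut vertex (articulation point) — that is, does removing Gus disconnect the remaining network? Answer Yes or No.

Even without Gus, every remaining node can still reach every other (the residual graph is connected), so Gus is not a cut vertex.

No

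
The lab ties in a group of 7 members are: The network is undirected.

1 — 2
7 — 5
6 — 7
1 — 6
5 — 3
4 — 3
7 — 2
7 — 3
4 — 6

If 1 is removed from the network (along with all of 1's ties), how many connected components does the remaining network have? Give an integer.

1's neighbors (2 and 6) remain reachable from one another through other ties, so the rest of the network stays in one piece.

1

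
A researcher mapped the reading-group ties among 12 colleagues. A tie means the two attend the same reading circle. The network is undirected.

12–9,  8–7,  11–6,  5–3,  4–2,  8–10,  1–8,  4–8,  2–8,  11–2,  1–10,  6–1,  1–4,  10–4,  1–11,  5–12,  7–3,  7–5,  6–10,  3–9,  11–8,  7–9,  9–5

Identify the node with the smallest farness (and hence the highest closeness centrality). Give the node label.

8

Farness (sum of distances to all others) for each node — 1:22, 2:24, 3:26, 4:23, 5:25, 6:29, 7:19, 8:17, 9:25, 10:23, 11:23, 12:34.
The smallest farness is 17, for 8, so 8 has the highest closeness.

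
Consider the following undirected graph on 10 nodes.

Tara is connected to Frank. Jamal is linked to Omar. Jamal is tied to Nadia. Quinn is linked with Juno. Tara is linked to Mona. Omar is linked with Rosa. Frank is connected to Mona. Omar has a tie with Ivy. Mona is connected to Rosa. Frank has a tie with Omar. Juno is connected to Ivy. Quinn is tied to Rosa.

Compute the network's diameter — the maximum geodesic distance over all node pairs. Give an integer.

4

Eccentricity of each node (its greatest distance to any other): Frank:3, Ivy:3, Jamal:3, Juno:4, Mona:4, Nadia:4, Omar:2, Quinn:4, Rosa:3, Tara:4.
The maximum eccentricity is 4, realized for instance by the pair Juno–Tara via Juno – Quinn – Rosa – Mona – Tara. So the diameter is 4.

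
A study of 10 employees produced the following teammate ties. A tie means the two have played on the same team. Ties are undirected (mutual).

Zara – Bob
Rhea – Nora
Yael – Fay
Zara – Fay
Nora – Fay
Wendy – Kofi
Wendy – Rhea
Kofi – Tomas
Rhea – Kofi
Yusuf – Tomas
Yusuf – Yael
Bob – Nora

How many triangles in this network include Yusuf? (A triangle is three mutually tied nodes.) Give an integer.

0

Yusuf's neighbors are Tomas and Yael, but none of them are tied to each other, so no triangle contains Yusuf.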